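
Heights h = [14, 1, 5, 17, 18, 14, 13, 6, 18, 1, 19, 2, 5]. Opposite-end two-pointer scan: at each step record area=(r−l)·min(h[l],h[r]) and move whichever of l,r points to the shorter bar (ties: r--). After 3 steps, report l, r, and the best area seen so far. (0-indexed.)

l=1, r=10, best area=140

[0,12] min(14,5)*12=60 best=60 * → r--
[0,11] min(14,2)*11=22 best=60 → r--
[0,10] min(14,19)*10=140 best=140 * → l++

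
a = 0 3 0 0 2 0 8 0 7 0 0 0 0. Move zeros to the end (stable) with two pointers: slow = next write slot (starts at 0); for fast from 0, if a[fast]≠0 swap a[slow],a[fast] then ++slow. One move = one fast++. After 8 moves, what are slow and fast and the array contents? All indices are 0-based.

(s=0,f=0) a[fast]=0 → fast++
(s=0,f=1) a[fast]=3≠0 swap→a[0]=3 → slow++,fast++
(s=1,f=2) a[fast]=0 → fast++
(s=1,f=3) a[fast]=0 → fast++
(s=1,f=4) a[fast]=2≠0 swap→a[1]=2 → slow++,fast++
(s=2,f=5) a[fast]=0 → fast++
(s=2,f=6) a[fast]=8≠0 swap→a[2]=8 → slow++,fast++
(s=3,f=7) a[fast]=0 → fast++

slow=3, fast=8, a=[3, 2, 8, 0, 0, 0, 0, 0, 7, 0, 0, 0, 0]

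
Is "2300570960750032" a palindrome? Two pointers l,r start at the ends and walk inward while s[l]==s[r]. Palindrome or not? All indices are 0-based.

not a palindrome (mismatch at 7,8)

[0,15] '2'=='2' → l++,r--
[1,14] '3'=='3' → l++,r--
[2,13] '0'=='0' → l++,r--
[3,12] '0'=='0' → l++,r--
[4,11] '5'=='5' → l++,r--
[5,10] '7'=='7' → l++,r--
[6,9] '0'=='0' → l++,r--
[7,8] '9'!='6' → stop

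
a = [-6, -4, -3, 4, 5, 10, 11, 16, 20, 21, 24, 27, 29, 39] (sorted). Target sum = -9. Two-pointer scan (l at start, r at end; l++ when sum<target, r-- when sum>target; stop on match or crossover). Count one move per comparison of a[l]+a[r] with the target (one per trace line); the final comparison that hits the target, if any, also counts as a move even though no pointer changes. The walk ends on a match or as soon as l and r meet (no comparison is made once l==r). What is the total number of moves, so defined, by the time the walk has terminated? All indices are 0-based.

12 moves

l=0 r=13: -6+39=33 >-9, r--
l=0 r=12: -6+29=23 >-9, r--
l=0 r=11: -6+27=21 >-9, r--
l=0 r=10: -6+24=18 >-9, r--
l=0 r=9: -6+21=15 >-9, r--
l=0 r=8: -6+20=14 >-9, r--
l=0 r=7: -6+16=10 >-9, r--
l=0 r=6: -6+11=5 >-9, r--
l=0 r=5: -6+10=4 >-9, r--
l=0 r=4: -6+5=-1 >-9, r--
l=0 r=3: -6+4=-2 >-9, r--
l=0 r=2: -6+-3=-9, found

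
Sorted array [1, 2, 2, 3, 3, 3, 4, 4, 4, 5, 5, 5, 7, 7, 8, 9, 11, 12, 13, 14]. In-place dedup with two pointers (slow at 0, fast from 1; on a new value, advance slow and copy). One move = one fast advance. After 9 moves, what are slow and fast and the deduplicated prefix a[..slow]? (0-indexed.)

slow=0 fast=1: a[fast]=2≠a[slow]=1 write a[1]=2, slow++,fast++
slow=1 fast=2: a[fast]=2=a[slow] dup, fast++
slow=1 fast=3: a[fast]=3≠a[slow]=2 write a[2]=3, slow++,fast++
slow=2 fast=4: a[fast]=3=a[slow] dup, fast++
slow=2 fast=5: a[fast]=3=a[slow] dup, fast++
slow=2 fast=6: a[fast]=4≠a[slow]=3 write a[3]=4, slow++,fast++
slow=3 fast=7: a[fast]=4=a[slow] dup, fast++
slow=3 fast=8: a[fast]=4=a[slow] dup, fast++
slow=3 fast=9: a[fast]=5≠a[slow]=4 write a[4]=5, slow++,fast++

slow=4, fast=10, prefix=[1, 2, 3, 4, 5]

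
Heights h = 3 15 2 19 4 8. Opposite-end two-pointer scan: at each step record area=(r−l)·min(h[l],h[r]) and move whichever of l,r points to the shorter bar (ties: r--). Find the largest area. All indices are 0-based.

max area = 32

l=0 r=5: min(3,8)*5=15 best=15 *, l++
l=1 r=5: min(15,8)*4=32 best=32 *, r--
l=1 r=4: min(15,4)*3=12 best=32, r--
l=1 r=3: min(15,19)*2=30 best=32, l++
l=2 r=3: min(2,19)*1=2 best=32, l++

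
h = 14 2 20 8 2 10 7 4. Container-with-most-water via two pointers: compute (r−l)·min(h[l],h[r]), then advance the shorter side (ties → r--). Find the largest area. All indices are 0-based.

l=0 r=7: min(14,4)*7=28 best=28 *, r--
l=0 r=6: min(14,7)*6=42 best=42 *, r--
l=0 r=5: min(14,10)*5=50 best=50 *, r--
l=0 r=4: min(14,2)*4=8 best=50, r--
l=0 r=3: min(14,8)*3=24 best=50, r--
l=0 r=2: min(14,20)*2=28 best=50, l++
l=1 r=2: min(2,20)*1=2 best=50, l++

max area = 50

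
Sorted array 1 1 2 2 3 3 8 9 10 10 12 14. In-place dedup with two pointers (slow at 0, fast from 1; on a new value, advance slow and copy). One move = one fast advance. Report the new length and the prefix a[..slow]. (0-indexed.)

length 8; prefix = [1, 2, 3, 8, 9, 10, 12, 14]

slow=0 fast=1: a[fast]=1=a[slow] dup, fast++
slow=0 fast=2: a[fast]=2≠a[slow]=1 write a[1]=2, slow++,fast++
slow=1 fast=3: a[fast]=2=a[slow] dup, fast++
slow=1 fast=4: a[fast]=3≠a[slow]=2 write a[2]=3, slow++,fast++
slow=2 fast=5: a[fast]=3=a[slow] dup, fast++
slow=2 fast=6: a[fast]=8≠a[slow]=3 write a[3]=8, slow++,fast++
slow=3 fast=7: a[fast]=9≠a[slow]=8 write a[4]=9, slow++,fast++
slow=4 fast=8: a[fast]=10≠a[slow]=9 write a[5]=10, slow++,fast++
slow=5 fast=9: a[fast]=10=a[slow] dup, fast++
slow=5 fast=10: a[fast]=12≠a[slow]=10 write a[6]=12, slow++,fast++
slow=6 fast=11: a[fast]=14≠a[slow]=12 write a[7]=14, slow++,fast++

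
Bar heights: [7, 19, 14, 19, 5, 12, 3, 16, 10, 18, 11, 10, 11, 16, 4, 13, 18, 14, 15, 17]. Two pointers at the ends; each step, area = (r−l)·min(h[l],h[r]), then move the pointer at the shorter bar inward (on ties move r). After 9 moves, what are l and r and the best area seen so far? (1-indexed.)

l=2, r=12, best area=306

l=1 r=20: min(7,17)*19=133 best=133 *, l++
l=2 r=20: min(19,17)*18=306 best=306 *, r--
l=2 r=19: min(19,15)*17=255 best=306, r--
l=2 r=18: min(19,14)*16=224 best=306, r--
l=2 r=17: min(19,18)*15=270 best=306, r--
l=2 r=16: min(19,13)*14=182 best=306, r--
l=2 r=15: min(19,4)*13=52 best=306, r--
l=2 r=14: min(19,16)*12=192 best=306, r--
l=2 r=13: min(19,11)*11=121 best=306, r--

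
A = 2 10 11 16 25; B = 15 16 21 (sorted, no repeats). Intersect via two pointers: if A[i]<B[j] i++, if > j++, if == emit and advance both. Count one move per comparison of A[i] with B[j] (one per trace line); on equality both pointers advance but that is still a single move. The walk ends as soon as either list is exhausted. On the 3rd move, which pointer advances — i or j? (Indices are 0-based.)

i

i=0 j=0: 2<15, i++
i=1 j=0: 10<15, i++
i=2 j=0: 11<15, i++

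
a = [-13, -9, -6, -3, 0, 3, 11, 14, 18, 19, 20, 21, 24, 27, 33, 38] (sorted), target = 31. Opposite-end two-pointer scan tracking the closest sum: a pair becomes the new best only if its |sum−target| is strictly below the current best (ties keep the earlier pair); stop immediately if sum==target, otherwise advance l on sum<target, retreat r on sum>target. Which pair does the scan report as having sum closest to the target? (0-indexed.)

pair (11, 20) with sum 31 (|Δ|=0)

l=0 r=15: -13+38=25 d=6 *, l++
l=1 r=15: -9+38=29 d=2 *, l++
l=2 r=15: -6+38=32 d=1 *, r--
l=2 r=14: -6+33=27 d=4, l++
l=3 r=14: -3+33=30 d=1, l++
l=4 r=14: 0+33=33 d=2, r--
l=4 r=13: 0+27=27 d=4, l++
l=5 r=13: 3+27=30 d=1, l++
l=6 r=13: 11+27=38 d=7, r--
l=6 r=12: 11+24=35 d=4, r--
l=6 r=11: 11+21=32 d=1, r--
l=6 r=10: 11+20=31 d=0 *, stop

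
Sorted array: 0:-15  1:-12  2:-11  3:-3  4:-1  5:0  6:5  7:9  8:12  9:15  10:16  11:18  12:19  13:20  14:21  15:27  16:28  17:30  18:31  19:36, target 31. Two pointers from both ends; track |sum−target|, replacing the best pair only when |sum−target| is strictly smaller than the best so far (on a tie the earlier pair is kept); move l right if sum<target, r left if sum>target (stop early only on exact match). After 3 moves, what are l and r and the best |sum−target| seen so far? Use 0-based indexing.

l=3, r=19, best |Δ|=6

[0,19] -15+36=21 d=10 * → l++
[1,19] -12+36=24 d=7 * → l++
[2,19] -11+36=25 d=6 * → l++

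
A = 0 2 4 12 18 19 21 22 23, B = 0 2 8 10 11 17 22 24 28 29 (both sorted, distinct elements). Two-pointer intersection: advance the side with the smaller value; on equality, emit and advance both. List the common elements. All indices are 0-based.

intersection = [0, 2, 22]

i=0 j=0: 0==0 emit, i++,j++
i=1 j=1: 2==2 emit, i++,j++
i=2 j=2: 4<8, i++
i=3 j=2: 12>8, j++
i=3 j=3: 12>10, j++
i=3 j=4: 12>11, j++
i=3 j=5: 12<17, i++
i=4 j=5: 18>17, j++
i=4 j=6: 18<22, i++
i=5 j=6: 19<22, i++
i=6 j=6: 21<22, i++
i=7 j=6: 22==22 emit, i++,j++
i=8 j=7: 23<24, i++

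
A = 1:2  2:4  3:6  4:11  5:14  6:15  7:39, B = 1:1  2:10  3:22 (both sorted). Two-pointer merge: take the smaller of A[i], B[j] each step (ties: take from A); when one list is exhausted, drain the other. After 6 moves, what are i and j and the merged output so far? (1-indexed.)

i=5, j=3, merged so far=[1, 2, 4, 6, 10, 11]

[i=1,j=1] A[i]=2>B[j]=1 take 1 → j++
[i=1,j=2] A[i]=2<=B[j]=10 take 2 → i++
[i=2,j=2] A[i]=4<=B[j]=10 take 4 → i++
[i=3,j=2] A[i]=6<=B[j]=10 take 6 → i++
[i=4,j=2] A[i]=11>B[j]=10 take 10 → j++
[i=4,j=3] A[i]=11<=B[j]=22 take 11 → i++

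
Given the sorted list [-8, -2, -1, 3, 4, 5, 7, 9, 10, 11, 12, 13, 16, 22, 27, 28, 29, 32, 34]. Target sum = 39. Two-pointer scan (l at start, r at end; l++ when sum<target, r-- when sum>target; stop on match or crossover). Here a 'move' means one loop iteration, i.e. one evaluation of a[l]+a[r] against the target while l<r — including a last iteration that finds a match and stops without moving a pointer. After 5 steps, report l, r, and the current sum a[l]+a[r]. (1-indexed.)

l=1 r=19: -8+34=26 <39, l++
l=2 r=19: -2+34=32 <39, l++
l=3 r=19: -1+34=33 <39, l++
l=4 r=19: 3+34=37 <39, l++
l=5 r=19: 4+34=38 <39, l++

l=6, r=19, sum=39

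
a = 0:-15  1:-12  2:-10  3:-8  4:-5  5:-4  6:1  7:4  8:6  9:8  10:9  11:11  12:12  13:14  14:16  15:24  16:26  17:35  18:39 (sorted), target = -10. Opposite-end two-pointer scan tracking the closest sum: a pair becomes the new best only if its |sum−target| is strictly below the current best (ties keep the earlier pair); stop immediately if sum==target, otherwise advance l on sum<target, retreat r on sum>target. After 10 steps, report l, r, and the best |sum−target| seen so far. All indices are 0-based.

l=0, r=8, best |Δ|=3

[0,18] -15+39=24 d=34 * → r--
[0,17] -15+35=20 d=30 * → r--
[0,16] -15+26=11 d=21 * → r--
[0,15] -15+24=9 d=19 * → r--
[0,14] -15+16=1 d=11 * → r--
[0,13] -15+14=-1 d=9 * → r--
[0,12] -15+12=-3 d=7 * → r--
[0,11] -15+11=-4 d=6 * → r--
[0,10] -15+9=-6 d=4 * → r--
[0,9] -15+8=-7 d=3 * → r--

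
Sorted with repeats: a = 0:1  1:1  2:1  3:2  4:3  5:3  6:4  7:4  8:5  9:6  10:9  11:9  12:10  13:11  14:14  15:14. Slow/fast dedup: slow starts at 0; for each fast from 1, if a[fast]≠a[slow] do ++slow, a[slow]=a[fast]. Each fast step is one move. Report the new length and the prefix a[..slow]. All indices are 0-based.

length 10; prefix = [1, 2, 3, 4, 5, 6, 9, 10, 11, 14]

slow=0 fast=1: a[fast]=1=a[slow] dup, fast++
slow=0 fast=2: a[fast]=1=a[slow] dup, fast++
slow=0 fast=3: a[fast]=2≠a[slow]=1 write a[1]=2, slow++,fast++
slow=1 fast=4: a[fast]=3≠a[slow]=2 write a[2]=3, slow++,fast++
slow=2 fast=5: a[fast]=3=a[slow] dup, fast++
slow=2 fast=6: a[fast]=4≠a[slow]=3 write a[3]=4, slow++,fast++
slow=3 fast=7: a[fast]=4=a[slow] dup, fast++
slow=3 fast=8: a[fast]=5≠a[slow]=4 write a[4]=5, slow++,fast++
slow=4 fast=9: a[fast]=6≠a[slow]=5 write a[5]=6, slow++,fast++
slow=5 fast=10: a[fast]=9≠a[slow]=6 write a[6]=9, slow++,fast++
slow=6 fast=11: a[fast]=9=a[slow] dup, fast++
slow=6 fast=12: a[fast]=10≠a[slow]=9 write a[7]=10, slow++,fast++
slow=7 fast=13: a[fast]=11≠a[slow]=10 write a[8]=11, slow++,fast++
slow=8 fast=14: a[fast]=14≠a[slow]=11 write a[9]=14, slow++,fast++
slow=9 fast=15: a[fast]=14=a[slow] dup, fast++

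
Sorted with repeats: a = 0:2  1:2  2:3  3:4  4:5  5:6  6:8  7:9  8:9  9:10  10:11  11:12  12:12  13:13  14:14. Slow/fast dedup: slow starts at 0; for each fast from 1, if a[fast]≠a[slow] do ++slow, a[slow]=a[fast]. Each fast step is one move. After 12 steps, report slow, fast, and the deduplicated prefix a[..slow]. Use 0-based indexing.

(s=0,f=1) a[fast]=2=a[slow] dup → fast++
(s=0,f=2) a[fast]=3≠a[slow]=2 write a[1]=3 → slow++,fast++
(s=1,f=3) a[fast]=4≠a[slow]=3 write a[2]=4 → slow++,fast++
(s=2,f=4) a[fast]=5≠a[slow]=4 write a[3]=5 → slow++,fast++
(s=3,f=5) a[fast]=6≠a[slow]=5 write a[4]=6 → slow++,fast++
(s=4,f=6) a[fast]=8≠a[slow]=6 write a[5]=8 → slow++,fast++
(s=5,f=7) a[fast]=9≠a[slow]=8 write a[6]=9 → slow++,fast++
(s=6,f=8) a[fast]=9=a[slow] dup → fast++
(s=6,f=9) a[fast]=10≠a[slow]=9 write a[7]=10 → slow++,fast++
(s=7,f=10) a[fast]=11≠a[slow]=10 write a[8]=11 → slow++,fast++
(s=8,f=11) a[fast]=12≠a[slow]=11 write a[9]=12 → slow++,fast++
(s=9,f=12) a[fast]=12=a[slow] dup → fast++

slow=9, fast=13, prefix=[2, 3, 4, 5, 6, 8, 9, 10, 11, 12]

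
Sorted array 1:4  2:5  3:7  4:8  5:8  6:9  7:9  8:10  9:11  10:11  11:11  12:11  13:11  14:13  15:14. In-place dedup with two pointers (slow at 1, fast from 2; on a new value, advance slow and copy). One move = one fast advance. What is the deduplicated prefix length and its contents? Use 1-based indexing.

(s=1,f=2) a[fast]=5≠a[slow]=4 write a[2]=5 → slow++,fast++
(s=2,f=3) a[fast]=7≠a[slow]=5 write a[3]=7 → slow++,fast++
(s=3,f=4) a[fast]=8≠a[slow]=7 write a[4]=8 → slow++,fast++
(s=4,f=5) a[fast]=8=a[slow] dup → fast++
(s=4,f=6) a[fast]=9≠a[slow]=8 write a[5]=9 → slow++,fast++
(s=5,f=7) a[fast]=9=a[slow] dup → fast++
(s=5,f=8) a[fast]=10≠a[slow]=9 write a[6]=10 → slow++,fast++
(s=6,f=9) a[fast]=11≠a[slow]=10 write a[7]=11 → slow++,fast++
(s=7,f=10) a[fast]=11=a[slow] dup → fast++
(s=7,f=11) a[fast]=11=a[slow] dup → fast++
(s=7,f=12) a[fast]=11=a[slow] dup → fast++
(s=7,f=13) a[fast]=11=a[slow] dup → fast++
(s=7,f=14) a[fast]=13≠a[slow]=11 write a[8]=13 → slow++,fast++
(s=8,f=15) a[fast]=14≠a[slow]=13 write a[9]=14 → slow++,fast++

length 9; prefix = [4, 5, 7, 8, 9, 10, 11, 13, 14]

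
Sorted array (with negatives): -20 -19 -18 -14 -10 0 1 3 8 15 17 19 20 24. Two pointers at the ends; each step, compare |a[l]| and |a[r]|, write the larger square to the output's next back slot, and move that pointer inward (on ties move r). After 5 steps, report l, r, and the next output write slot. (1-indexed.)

[1,14] |-20|<=|24| out[14]=576 → r--
[1,13] |-20|<=|20| out[13]=400 → r--
[1,12] |-20|>|19| out[12]=400 → l++
[2,12] |-19|<=|19| out[11]=361 → r--
[2,11] |-19|>|17| out[10]=361 → l++

l=3, r=11, next write slot=9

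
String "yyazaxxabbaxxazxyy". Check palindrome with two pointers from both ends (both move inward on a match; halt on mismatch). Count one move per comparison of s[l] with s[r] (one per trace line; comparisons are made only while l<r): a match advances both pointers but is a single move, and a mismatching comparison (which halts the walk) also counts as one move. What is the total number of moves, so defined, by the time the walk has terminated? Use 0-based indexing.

3 moves

[0,17] 'y'=='y' → l++,r--
[1,16] 'y'=='y' → l++,r--
[2,15] 'a'!='x' → stop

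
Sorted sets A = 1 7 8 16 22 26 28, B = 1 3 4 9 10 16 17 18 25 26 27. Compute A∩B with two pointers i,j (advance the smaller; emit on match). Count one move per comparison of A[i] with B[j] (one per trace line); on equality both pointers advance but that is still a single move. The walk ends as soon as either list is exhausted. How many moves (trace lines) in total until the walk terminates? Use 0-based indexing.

14 moves

i=0 j=0: 1==1 emit, i++,j++
i=1 j=1: 7>3, j++
i=1 j=2: 7>4, j++
i=1 j=3: 7<9, i++
i=2 j=3: 8<9, i++
i=3 j=3: 16>9, j++
i=3 j=4: 16>10, j++
i=3 j=5: 16==16 emit, i++,j++
i=4 j=6: 22>17, j++
i=4 j=7: 22>18, j++
i=4 j=8: 22<25, i++
i=5 j=8: 26>25, j++
i=5 j=9: 26==26 emit, i++,j++
i=6 j=10: 28>27, j++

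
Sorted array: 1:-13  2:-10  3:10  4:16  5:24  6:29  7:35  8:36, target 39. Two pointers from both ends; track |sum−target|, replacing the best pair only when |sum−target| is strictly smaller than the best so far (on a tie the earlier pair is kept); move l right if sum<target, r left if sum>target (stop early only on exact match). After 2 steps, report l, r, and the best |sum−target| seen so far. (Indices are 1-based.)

l=3, r=8, best |Δ|=13

[1,8] -13+36=23 d=16 * → l++
[2,8] -10+36=26 d=13 * → l++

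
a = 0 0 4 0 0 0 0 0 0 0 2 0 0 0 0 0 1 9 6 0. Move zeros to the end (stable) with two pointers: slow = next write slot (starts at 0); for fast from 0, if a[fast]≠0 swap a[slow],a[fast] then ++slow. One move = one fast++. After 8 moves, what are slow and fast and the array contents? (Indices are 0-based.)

slow=1, fast=8, a=[4, 0, 0, 0, 0, 0, 0, 0, 0, 0, 2, 0, 0, 0, 0, 0, 1, 9, 6, 0]

slow=0 fast=0: a[fast]=0, fast++
slow=0 fast=1: a[fast]=0, fast++
slow=0 fast=2: a[fast]=4≠0 swap→a[0]=4, slow++,fast++
slow=1 fast=3: a[fast]=0, fast++
slow=1 fast=4: a[fast]=0, fast++
slow=1 fast=5: a[fast]=0, fast++
slow=1 fast=6: a[fast]=0, fast++
slow=1 fast=7: a[fast]=0, fast++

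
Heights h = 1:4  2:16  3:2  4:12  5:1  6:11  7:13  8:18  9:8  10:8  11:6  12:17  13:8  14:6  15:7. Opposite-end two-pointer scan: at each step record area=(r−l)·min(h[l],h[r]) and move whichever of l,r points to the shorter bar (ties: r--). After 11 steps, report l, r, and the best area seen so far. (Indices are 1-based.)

[1,15] min(4,7)*14=56 best=56 * → l++
[2,15] min(16,7)*13=91 best=91 * → r--
[2,14] min(16,6)*12=72 best=91 → r--
[2,13] min(16,8)*11=88 best=91 → r--
[2,12] min(16,17)*10=160 best=160 * → l++
[3,12] min(2,17)*9=18 best=160 → l++
[4,12] min(12,17)*8=96 best=160 → l++
[5,12] min(1,17)*7=7 best=160 → l++
[6,12] min(11,17)*6=66 best=160 → l++
[7,12] min(13,17)*5=65 best=160 → l++
[8,12] min(18,17)*4=68 best=160 → r--

l=8, r=11, best area=160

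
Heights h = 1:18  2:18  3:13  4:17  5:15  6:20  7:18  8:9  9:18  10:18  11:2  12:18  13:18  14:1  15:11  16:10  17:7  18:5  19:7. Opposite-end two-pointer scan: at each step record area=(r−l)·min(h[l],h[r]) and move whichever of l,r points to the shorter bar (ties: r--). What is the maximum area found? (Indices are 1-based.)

max area = 216

[1,19] min(18,7)*18=126 best=126 * → r--
[1,18] min(18,5)*17=85 best=126 → r--
[1,17] min(18,7)*16=112 best=126 → r--
[1,16] min(18,10)*15=150 best=150 * → r--
[1,15] min(18,11)*14=154 best=154 * → r--
[1,14] min(18,1)*13=13 best=154 → r--
[1,13] min(18,18)*12=216 best=216 * → r--
[1,12] min(18,18)*11=198 best=216 → r--
[1,11] min(18,2)*10=20 best=216 → r--
[1,10] min(18,18)*9=162 best=216 → r--
[1,9] min(18,18)*8=144 best=216 → r--
[1,8] min(18,9)*7=63 best=216 → r--
[1,7] min(18,18)*6=108 best=216 → r--
[1,6] min(18,20)*5=90 best=216 → l++
[2,6] min(18,20)*4=72 best=216 → l++
[3,6] min(13,20)*3=39 best=216 → l++
[4,6] min(17,20)*2=34 best=216 → l++
[5,6] min(15,20)*1=15 best=216 → l++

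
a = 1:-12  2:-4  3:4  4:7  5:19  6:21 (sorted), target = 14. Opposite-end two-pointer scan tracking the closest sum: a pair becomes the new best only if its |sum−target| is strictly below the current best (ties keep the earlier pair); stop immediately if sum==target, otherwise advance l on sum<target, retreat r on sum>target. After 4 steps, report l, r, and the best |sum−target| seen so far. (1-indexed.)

[1,6] -12+21=9 d=5 * → l++
[2,6] -4+21=17 d=3 * → r--
[2,5] -4+19=15 d=1 * → r--
[2,4] -4+7=3 d=11 → l++

l=3, r=4, best |Δ|=1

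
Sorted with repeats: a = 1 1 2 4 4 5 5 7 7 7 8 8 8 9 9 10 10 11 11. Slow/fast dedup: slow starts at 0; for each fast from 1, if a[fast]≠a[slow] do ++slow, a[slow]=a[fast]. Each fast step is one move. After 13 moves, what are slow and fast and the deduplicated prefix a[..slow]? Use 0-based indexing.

(s=0,f=1) a[fast]=1=a[slow] dup → fast++
(s=0,f=2) a[fast]=2≠a[slow]=1 write a[1]=2 → slow++,fast++
(s=1,f=3) a[fast]=4≠a[slow]=2 write a[2]=4 → slow++,fast++
(s=2,f=4) a[fast]=4=a[slow] dup → fast++
(s=2,f=5) a[fast]=5≠a[slow]=4 write a[3]=5 → slow++,fast++
(s=3,f=6) a[fast]=5=a[slow] dup → fast++
(s=3,f=7) a[fast]=7≠a[slow]=5 write a[4]=7 → slow++,fast++
(s=4,f=8) a[fast]=7=a[slow] dup → fast++
(s=4,f=9) a[fast]=7=a[slow] dup → fast++
(s=4,f=10) a[fast]=8≠a[slow]=7 write a[5]=8 → slow++,fast++
(s=5,f=11) a[fast]=8=a[slow] dup → fast++
(s=5,f=12) a[fast]=8=a[slow] dup → fast++
(s=5,f=13) a[fast]=9≠a[slow]=8 write a[6]=9 → slow++,fast++

slow=6, fast=14, prefix=[1, 2, 4, 5, 7, 8, 9]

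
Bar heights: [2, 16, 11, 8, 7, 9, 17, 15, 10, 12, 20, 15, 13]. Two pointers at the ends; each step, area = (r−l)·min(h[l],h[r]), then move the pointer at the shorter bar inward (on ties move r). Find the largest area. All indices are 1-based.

max area = 150

[1,13] min(2,13)*12=24 best=24 * → l++
[2,13] min(16,13)*11=143 best=143 * → r--
[2,12] min(16,15)*10=150 best=150 * → r--
[2,11] min(16,20)*9=144 best=150 → l++
[3,11] min(11,20)*8=88 best=150 → l++
[4,11] min(8,20)*7=56 best=150 → l++
[5,11] min(7,20)*6=42 best=150 → l++
[6,11] min(9,20)*5=45 best=150 → l++
[7,11] min(17,20)*4=68 best=150 → l++
[8,11] min(15,20)*3=45 best=150 → l++
[9,11] min(10,20)*2=20 best=150 → l++
[10,11] min(12,20)*1=12 best=150 → l++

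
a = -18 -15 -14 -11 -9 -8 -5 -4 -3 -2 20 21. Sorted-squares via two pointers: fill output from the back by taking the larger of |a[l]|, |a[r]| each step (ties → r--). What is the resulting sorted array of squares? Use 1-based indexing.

[1,12] |-18|<=|21| out[12]=441 → r--
[1,11] |-18|<=|20| out[11]=400 → r--
[1,10] |-18|>|-2| out[10]=324 → l++
[2,10] |-15|>|-2| out[9]=225 → l++
[3,10] |-14|>|-2| out[8]=196 → l++
[4,10] |-11|>|-2| out[7]=121 → l++
[5,10] |-9|>|-2| out[6]=81 → l++
[6,10] |-8|>|-2| out[5]=64 → l++
[7,10] |-5|>|-2| out[4]=25 → l++
[8,10] |-4|>|-2| out[3]=16 → l++
[9,10] |-3|>|-2| out[2]=9 → l++
[10,10] |-2|<=|-2| out[1]=4 → r--

[4, 9, 16, 25, 64, 81, 121, 196, 225, 324, 400, 441]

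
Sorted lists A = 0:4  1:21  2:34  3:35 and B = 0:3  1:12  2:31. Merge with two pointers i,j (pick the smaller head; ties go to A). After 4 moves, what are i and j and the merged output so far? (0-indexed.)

[i=0,j=0] A[i]=4>B[j]=3 take 3 → j++
[i=0,j=1] A[i]=4<=B[j]=12 take 4 → i++
[i=1,j=1] A[i]=21>B[j]=12 take 12 → j++
[i=1,j=2] A[i]=21<=B[j]=31 take 21 → i++

i=2, j=2, merged so far=[3, 4, 12, 21]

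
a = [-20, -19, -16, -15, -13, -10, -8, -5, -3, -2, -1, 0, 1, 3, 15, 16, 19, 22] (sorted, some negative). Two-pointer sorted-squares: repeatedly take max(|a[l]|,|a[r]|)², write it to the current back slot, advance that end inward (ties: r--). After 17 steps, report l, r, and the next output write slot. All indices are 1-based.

[1,18] |-20|<=|22| out[18]=484 → r--
[1,17] |-20|>|19| out[17]=400 → l++
[2,17] |-19|<=|19| out[16]=361 → r--
[2,16] |-19|>|16| out[15]=361 → l++
[3,16] |-16|<=|16| out[14]=256 → r--
[3,15] |-16|>|15| out[13]=256 → l++
[4,15] |-15|<=|15| out[12]=225 → r--
[4,14] |-15|>|3| out[11]=225 → l++
[5,14] |-13|>|3| out[10]=169 → l++
[6,14] |-10|>|3| out[9]=100 → l++
[7,14] |-8|>|3| out[8]=64 → l++
[8,14] |-5|>|3| out[7]=25 → l++
[9,14] |-3|<=|3| out[6]=9 → r--
[9,13] |-3|>|1| out[5]=9 → l++
[10,13] |-2|>|1| out[4]=4 → l++
[11,13] |-1|<=|1| out[3]=1 → r--
[11,12] |-1|>|0| out[2]=1 → l++

l=12, r=12, next write slot=1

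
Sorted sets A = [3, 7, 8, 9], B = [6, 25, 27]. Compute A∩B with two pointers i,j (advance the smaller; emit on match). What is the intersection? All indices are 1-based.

intersection = []

i=1 j=1: 3<6, i++
i=2 j=1: 7>6, j++
i=2 j=2: 7<25, i++
i=3 j=2: 8<25, i++
i=4 j=2: 9<25, i++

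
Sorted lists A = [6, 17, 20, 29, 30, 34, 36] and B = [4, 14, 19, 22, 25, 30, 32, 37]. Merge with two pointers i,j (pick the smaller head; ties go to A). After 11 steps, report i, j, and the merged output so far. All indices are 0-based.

i=0 j=0: A[i]=6>B[j]=4 take 4, j++
i=0 j=1: A[i]=6<=B[j]=14 take 6, i++
i=1 j=1: A[i]=17>B[j]=14 take 14, j++
i=1 j=2: A[i]=17<=B[j]=19 take 17, i++
i=2 j=2: A[i]=20>B[j]=19 take 19, j++
i=2 j=3: A[i]=20<=B[j]=22 take 20, i++
i=3 j=3: A[i]=29>B[j]=22 take 22, j++
i=3 j=4: A[i]=29>B[j]=25 take 25, j++
i=3 j=5: A[i]=29<=B[j]=30 take 29, i++
i=4 j=5: A[i]=30<=B[j]=30 take 30, i++
i=5 j=5: A[i]=34>B[j]=30 take 30, j++

i=5, j=6, merged so far=[4, 6, 14, 17, 19, 20, 22, 25, 29, 30, 30]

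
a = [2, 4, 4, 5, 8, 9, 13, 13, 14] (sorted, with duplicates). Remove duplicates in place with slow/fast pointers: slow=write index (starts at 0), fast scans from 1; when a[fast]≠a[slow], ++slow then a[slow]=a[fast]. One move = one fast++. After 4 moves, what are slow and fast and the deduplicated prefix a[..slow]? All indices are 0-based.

(s=0,f=1) a[fast]=4≠a[slow]=2 write a[1]=4 → slow++,fast++
(s=1,f=2) a[fast]=4=a[slow] dup → fast++
(s=1,f=3) a[fast]=5≠a[slow]=4 write a[2]=5 → slow++,fast++
(s=2,f=4) a[fast]=8≠a[slow]=5 write a[3]=8 → slow++,fast++

slow=3, fast=5, prefix=[2, 4, 5, 8]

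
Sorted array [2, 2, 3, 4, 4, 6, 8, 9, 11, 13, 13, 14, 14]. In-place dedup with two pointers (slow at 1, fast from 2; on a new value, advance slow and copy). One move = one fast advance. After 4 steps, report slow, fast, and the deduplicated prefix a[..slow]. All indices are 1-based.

slow=3, fast=6, prefix=[2, 3, 4]

(s=1,f=2) a[fast]=2=a[slow] dup → fast++
(s=1,f=3) a[fast]=3≠a[slow]=2 write a[2]=3 → slow++,fast++
(s=2,f=4) a[fast]=4≠a[slow]=3 write a[3]=4 → slow++,fast++
(s=3,f=5) a[fast]=4=a[slow] dup → fast++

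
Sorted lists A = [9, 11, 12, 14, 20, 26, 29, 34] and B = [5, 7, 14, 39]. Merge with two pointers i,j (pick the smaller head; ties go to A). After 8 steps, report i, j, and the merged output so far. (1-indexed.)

i=1 j=1: A[i]=9>B[j]=5 take 5, j++
i=1 j=2: A[i]=9>B[j]=7 take 7, j++
i=1 j=3: A[i]=9<=B[j]=14 take 9, i++
i=2 j=3: A[i]=11<=B[j]=14 take 11, i++
i=3 j=3: A[i]=12<=B[j]=14 take 12, i++
i=4 j=3: A[i]=14<=B[j]=14 take 14, i++
i=5 j=3: A[i]=20>B[j]=14 take 14, j++
i=5 j=4: A[i]=20<=B[j]=39 take 20, i++

i=6, j=4, merged so far=[5, 7, 9, 11, 12, 14, 14, 20]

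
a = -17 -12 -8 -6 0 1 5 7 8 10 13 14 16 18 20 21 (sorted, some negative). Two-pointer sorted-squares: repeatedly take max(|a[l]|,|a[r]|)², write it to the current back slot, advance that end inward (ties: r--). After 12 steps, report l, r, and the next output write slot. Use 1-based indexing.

l=4, r=7, next write slot=4

[1,16] |-17|<=|21| out[16]=441 → r--
[1,15] |-17|<=|20| out[15]=400 → r--
[1,14] |-17|<=|18| out[14]=324 → r--
[1,13] |-17|>|16| out[13]=289 → l++
[2,13] |-12|<=|16| out[12]=256 → r--
[2,12] |-12|<=|14| out[11]=196 → r--
[2,11] |-12|<=|13| out[10]=169 → r--
[2,10] |-12|>|10| out[9]=144 → l++
[3,10] |-8|<=|10| out[8]=100 → r--
[3,9] |-8|<=|8| out[7]=64 → r--
[3,8] |-8|>|7| out[6]=64 → l++
[4,8] |-6|<=|7| out[5]=49 → r--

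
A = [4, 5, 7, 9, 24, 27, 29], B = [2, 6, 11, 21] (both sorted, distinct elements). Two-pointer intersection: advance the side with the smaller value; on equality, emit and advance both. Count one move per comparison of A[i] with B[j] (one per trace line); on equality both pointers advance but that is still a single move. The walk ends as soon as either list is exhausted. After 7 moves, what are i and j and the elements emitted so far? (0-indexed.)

[i=0,j=0] 4>2 → j++
[i=0,j=1] 4<6 → i++
[i=1,j=1] 5<6 → i++
[i=2,j=1] 7>6 → j++
[i=2,j=2] 7<11 → i++
[i=3,j=2] 9<11 → i++
[i=4,j=2] 24>11 → j++

i=4, j=3, emitted=[]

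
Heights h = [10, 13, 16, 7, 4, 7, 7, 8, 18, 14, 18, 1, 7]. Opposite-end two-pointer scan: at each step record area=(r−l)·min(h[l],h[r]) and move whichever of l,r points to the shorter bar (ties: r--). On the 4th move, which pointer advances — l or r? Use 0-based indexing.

l

[0,12] min(10,7)*12=84 best=84 * → r--
[0,11] min(10,1)*11=11 best=84 → r--
[0,10] min(10,18)*10=100 best=100 * → l++
[1,10] min(13,18)*9=117 best=117 * → l++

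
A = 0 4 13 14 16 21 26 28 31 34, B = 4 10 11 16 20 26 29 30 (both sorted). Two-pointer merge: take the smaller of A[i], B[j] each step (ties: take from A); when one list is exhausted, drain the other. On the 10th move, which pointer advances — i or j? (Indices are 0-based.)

j

[i=0,j=0] A[i]=0<=B[j]=4 take 0 → i++
[i=1,j=0] A[i]=4<=B[j]=4 take 4 → i++
[i=2,j=0] A[i]=13>B[j]=4 take 4 → j++
[i=2,j=1] A[i]=13>B[j]=10 take 10 → j++
[i=2,j=2] A[i]=13>B[j]=11 take 11 → j++
[i=2,j=3] A[i]=13<=B[j]=16 take 13 → i++
[i=3,j=3] A[i]=14<=B[j]=16 take 14 → i++
[i=4,j=3] A[i]=16<=B[j]=16 take 16 → i++
[i=5,j=3] A[i]=21>B[j]=16 take 16 → j++
[i=5,j=4] A[i]=21>B[j]=20 take 20 → j++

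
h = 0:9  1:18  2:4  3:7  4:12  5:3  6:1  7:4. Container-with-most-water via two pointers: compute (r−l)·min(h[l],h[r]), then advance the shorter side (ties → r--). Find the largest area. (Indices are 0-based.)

max area = 36

l=0 r=7: min(9,4)*7=28 best=28 *, r--
l=0 r=6: min(9,1)*6=6 best=28, r--
l=0 r=5: min(9,3)*5=15 best=28, r--
l=0 r=4: min(9,12)*4=36 best=36 *, l++
l=1 r=4: min(18,12)*3=36 best=36, r--
l=1 r=3: min(18,7)*2=14 best=36, r--
l=1 r=2: min(18,4)*1=4 best=36, r--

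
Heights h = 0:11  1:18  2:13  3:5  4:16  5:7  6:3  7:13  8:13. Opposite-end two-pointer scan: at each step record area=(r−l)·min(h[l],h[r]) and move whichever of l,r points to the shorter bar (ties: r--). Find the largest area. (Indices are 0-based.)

max area = 91

l=0 r=8: min(11,13)*8=88 best=88 *, l++
l=1 r=8: min(18,13)*7=91 best=91 *, r--
l=1 r=7: min(18,13)*6=78 best=91, r--
l=1 r=6: min(18,3)*5=15 best=91, r--
l=1 r=5: min(18,7)*4=28 best=91, r--
l=1 r=4: min(18,16)*3=48 best=91, r--
l=1 r=3: min(18,5)*2=10 best=91, r--
l=1 r=2: min(18,13)*1=13 best=91, r--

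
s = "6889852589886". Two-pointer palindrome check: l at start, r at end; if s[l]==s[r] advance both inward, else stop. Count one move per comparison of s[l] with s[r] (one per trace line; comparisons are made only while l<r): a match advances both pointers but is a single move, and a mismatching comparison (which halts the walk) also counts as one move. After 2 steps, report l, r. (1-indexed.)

l=3, r=11

l=1 r=13: '6'=='6', l++,r--
l=2 r=12: '8'=='8', l++,r--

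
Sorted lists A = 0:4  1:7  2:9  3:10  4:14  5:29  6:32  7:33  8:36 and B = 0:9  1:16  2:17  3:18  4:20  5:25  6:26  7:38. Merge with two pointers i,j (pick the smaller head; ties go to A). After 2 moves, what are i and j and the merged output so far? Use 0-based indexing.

i=0 j=0: A[i]=4<=B[j]=9 take 4, i++
i=1 j=0: A[i]=7<=B[j]=9 take 7, i++

i=2, j=0, merged so far=[4, 7]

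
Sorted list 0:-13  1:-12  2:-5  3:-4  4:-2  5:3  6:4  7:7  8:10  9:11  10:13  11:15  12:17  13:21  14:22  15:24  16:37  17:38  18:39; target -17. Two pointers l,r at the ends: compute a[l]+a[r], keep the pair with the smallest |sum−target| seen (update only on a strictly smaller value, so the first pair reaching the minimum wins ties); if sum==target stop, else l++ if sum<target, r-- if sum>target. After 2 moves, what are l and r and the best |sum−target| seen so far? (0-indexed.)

[0,18] -13+39=26 d=43 * → r--
[0,17] -13+38=25 d=42 * → r--

l=0, r=16, best |Δ|=42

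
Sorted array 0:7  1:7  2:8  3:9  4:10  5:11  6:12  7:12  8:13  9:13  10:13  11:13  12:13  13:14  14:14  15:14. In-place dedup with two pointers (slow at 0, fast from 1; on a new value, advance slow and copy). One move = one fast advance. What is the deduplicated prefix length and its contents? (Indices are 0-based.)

length 8; prefix = [7, 8, 9, 10, 11, 12, 13, 14]

slow=0 fast=1: a[fast]=7=a[slow] dup, fast++
slow=0 fast=2: a[fast]=8≠a[slow]=7 write a[1]=8, slow++,fast++
slow=1 fast=3: a[fast]=9≠a[slow]=8 write a[2]=9, slow++,fast++
slow=2 fast=4: a[fast]=10≠a[slow]=9 write a[3]=10, slow++,fast++
slow=3 fast=5: a[fast]=11≠a[slow]=10 write a[4]=11, slow++,fast++
slow=4 fast=6: a[fast]=12≠a[slow]=11 write a[5]=12, slow++,fast++
slow=5 fast=7: a[fast]=12=a[slow] dup, fast++
slow=5 fast=8: a[fast]=13≠a[slow]=12 write a[6]=13, slow++,fast++
slow=6 fast=9: a[fast]=13=a[slow] dup, fast++
slow=6 fast=10: a[fast]=13=a[slow] dup, fast++
slow=6 fast=11: a[fast]=13=a[slow] dup, fast++
slow=6 fast=12: a[fast]=13=a[slow] dup, fast++
slow=6 fast=13: a[fast]=14≠a[slow]=13 write a[7]=14, slow++,fast++
slow=7 fast=14: a[fast]=14=a[slow] dup, fast++
slow=7 fast=15: a[fast]=14=a[slow] dup, fast++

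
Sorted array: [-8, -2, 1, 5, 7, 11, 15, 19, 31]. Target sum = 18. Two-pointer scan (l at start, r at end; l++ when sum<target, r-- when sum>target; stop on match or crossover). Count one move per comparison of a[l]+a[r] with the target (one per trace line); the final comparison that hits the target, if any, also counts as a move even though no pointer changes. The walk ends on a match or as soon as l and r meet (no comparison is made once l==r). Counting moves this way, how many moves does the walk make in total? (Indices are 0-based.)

l=0 r=8: -8+31=23 >18, r--
l=0 r=7: -8+19=11 <18, l++
l=1 r=7: -2+19=17 <18, l++
l=2 r=7: 1+19=20 >18, r--
l=2 r=6: 1+15=16 <18, l++
l=3 r=6: 5+15=20 >18, r--
l=3 r=5: 5+11=16 <18, l++
l=4 r=5: 7+11=18, found

8 moves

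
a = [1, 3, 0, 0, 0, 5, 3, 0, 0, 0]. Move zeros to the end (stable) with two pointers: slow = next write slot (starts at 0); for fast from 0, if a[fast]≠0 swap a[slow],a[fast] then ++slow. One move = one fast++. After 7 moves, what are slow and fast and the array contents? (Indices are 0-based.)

slow=0 fast=0: a[fast]=1≠0 swap→a[0]=1, slow++,fast++
slow=1 fast=1: a[fast]=3≠0 swap→a[1]=3, slow++,fast++
slow=2 fast=2: a[fast]=0, fast++
slow=2 fast=3: a[fast]=0, fast++
slow=2 fast=4: a[fast]=0, fast++
slow=2 fast=5: a[fast]=5≠0 swap→a[2]=5, slow++,fast++
slow=3 fast=6: a[fast]=3≠0 swap→a[3]=3, slow++,fast++

slow=4, fast=7, a=[1, 3, 5, 3, 0, 0, 0, 0, 0, 0]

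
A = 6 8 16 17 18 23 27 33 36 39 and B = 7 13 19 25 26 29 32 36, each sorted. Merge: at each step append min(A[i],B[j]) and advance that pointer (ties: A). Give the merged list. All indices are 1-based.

[i=1,j=1] A[i]=6<=B[j]=7 take 6 → i++
[i=2,j=1] A[i]=8>B[j]=7 take 7 → j++
[i=2,j=2] A[i]=8<=B[j]=13 take 8 → i++
[i=3,j=2] A[i]=16>B[j]=13 take 13 → j++
[i=3,j=3] A[i]=16<=B[j]=19 take 16 → i++
[i=4,j=3] A[i]=17<=B[j]=19 take 17 → i++
[i=5,j=3] A[i]=18<=B[j]=19 take 18 → i++
[i=6,j=3] A[i]=23>B[j]=19 take 19 → j++
[i=6,j=4] A[i]=23<=B[j]=25 take 23 → i++
[i=7,j=4] A[i]=27>B[j]=25 take 25 → j++
[i=7,j=5] A[i]=27>B[j]=26 take 26 → j++
[i=7,j=6] A[i]=27<=B[j]=29 take 27 → i++
[i=8,j=6] A[i]=33>B[j]=29 take 29 → j++
[i=8,j=7] A[i]=33>B[j]=32 take 32 → j++
[i=8,j=8] A[i]=33<=B[j]=36 take 33 → i++
[i=9,j=8] A[i]=36<=B[j]=36 take 36 → i++
[i=10,j=8] A[i]=39>B[j]=36 take 36 → j++
[i=10,j=9] B done, take A[i]=39 → i++

[6, 7, 8, 13, 16, 17, 18, 19, 23, 25, 26, 27, 29, 32, 33, 36, 36, 39]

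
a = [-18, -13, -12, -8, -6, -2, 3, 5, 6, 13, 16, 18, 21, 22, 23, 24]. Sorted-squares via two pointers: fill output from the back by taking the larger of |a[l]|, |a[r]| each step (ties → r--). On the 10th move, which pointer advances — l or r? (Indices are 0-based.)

l

l=0 r=15: |-18|<=|24| out[15]=576, r--
l=0 r=14: |-18|<=|23| out[14]=529, r--
l=0 r=13: |-18|<=|22| out[13]=484, r--
l=0 r=12: |-18|<=|21| out[12]=441, r--
l=0 r=11: |-18|<=|18| out[11]=324, r--
l=0 r=10: |-18|>|16| out[10]=324, l++
l=1 r=10: |-13|<=|16| out[9]=256, r--
l=1 r=9: |-13|<=|13| out[8]=169, r--
l=1 r=8: |-13|>|6| out[7]=169, l++
l=2 r=8: |-12|>|6| out[6]=144, l++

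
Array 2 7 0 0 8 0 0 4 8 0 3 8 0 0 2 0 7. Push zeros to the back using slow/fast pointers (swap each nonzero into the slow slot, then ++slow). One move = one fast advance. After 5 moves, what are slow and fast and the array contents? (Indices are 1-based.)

slow=1 fast=1: a[fast]=2≠0 swap→a[1]=2, slow++,fast++
slow=2 fast=2: a[fast]=7≠0 swap→a[2]=7, slow++,fast++
slow=3 fast=3: a[fast]=0, fast++
slow=3 fast=4: a[fast]=0, fast++
slow=3 fast=5: a[fast]=8≠0 swap→a[3]=8, slow++,fast++

slow=4, fast=6, a=[2, 7, 8, 0, 0, 0, 0, 4, 8, 0, 3, 8, 0, 0, 2, 0, 7]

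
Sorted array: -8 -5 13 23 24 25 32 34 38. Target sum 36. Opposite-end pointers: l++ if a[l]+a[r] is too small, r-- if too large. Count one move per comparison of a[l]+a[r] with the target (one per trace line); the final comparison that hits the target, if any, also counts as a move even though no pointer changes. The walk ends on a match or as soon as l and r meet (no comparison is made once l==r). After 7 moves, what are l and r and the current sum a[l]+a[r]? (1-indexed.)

l=1 r=9: -8+38=30 <36, l++
l=2 r=9: -5+38=33 <36, l++
l=3 r=9: 13+38=51 >36, r--
l=3 r=8: 13+34=47 >36, r--
l=3 r=7: 13+32=45 >36, r--
l=3 r=6: 13+25=38 >36, r--
l=3 r=5: 13+24=37 >36, r--

l=3, r=4, sum=36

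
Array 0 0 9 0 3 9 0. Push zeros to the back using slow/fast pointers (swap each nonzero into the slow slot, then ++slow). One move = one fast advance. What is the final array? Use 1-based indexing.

slow=1 fast=1: a[fast]=0, fast++
slow=1 fast=2: a[fast]=0, fast++
slow=1 fast=3: a[fast]=9≠0 swap→a[1]=9, slow++,fast++
slow=2 fast=4: a[fast]=0, fast++
slow=2 fast=5: a[fast]=3≠0 swap→a[2]=3, slow++,fast++
slow=3 fast=6: a[fast]=9≠0 swap→a[3]=9, slow++,fast++
slow=4 fast=7: a[fast]=0, fast++

[9, 3, 9, 0, 0, 0, 0]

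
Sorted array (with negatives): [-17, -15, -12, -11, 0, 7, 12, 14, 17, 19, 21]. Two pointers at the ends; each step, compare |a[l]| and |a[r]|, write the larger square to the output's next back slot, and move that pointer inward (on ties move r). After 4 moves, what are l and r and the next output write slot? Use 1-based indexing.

l=2, r=8, next write slot=7

[1,11] |-17|<=|21| out[11]=441 → r--
[1,10] |-17|<=|19| out[10]=361 → r--
[1,9] |-17|<=|17| out[9]=289 → r--
[1,8] |-17|>|14| out[8]=289 → l++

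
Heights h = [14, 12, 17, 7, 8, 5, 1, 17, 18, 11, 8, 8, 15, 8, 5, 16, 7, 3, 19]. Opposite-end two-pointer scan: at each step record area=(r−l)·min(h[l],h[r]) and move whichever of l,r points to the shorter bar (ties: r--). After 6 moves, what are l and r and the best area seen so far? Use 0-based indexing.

[0,18] min(14,19)*18=252 best=252 * → l++
[1,18] min(12,19)*17=204 best=252 → l++
[2,18] min(17,19)*16=272 best=272 * → l++
[3,18] min(7,19)*15=105 best=272 → l++
[4,18] min(8,19)*14=112 best=272 → l++
[5,18] min(5,19)*13=65 best=272 → l++

l=6, r=18, best area=272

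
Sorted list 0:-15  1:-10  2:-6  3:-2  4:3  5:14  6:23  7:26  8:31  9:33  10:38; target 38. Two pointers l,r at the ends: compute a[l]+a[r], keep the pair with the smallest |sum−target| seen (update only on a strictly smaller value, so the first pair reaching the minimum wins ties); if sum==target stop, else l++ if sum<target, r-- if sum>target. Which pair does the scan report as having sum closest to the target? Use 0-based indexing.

[0,10] -15+38=23 d=15 * → l++
[1,10] -10+38=28 d=10 * → l++
[2,10] -6+38=32 d=6 * → l++
[3,10] -2+38=36 d=2 * → l++
[4,10] 3+38=41 d=3 → r--
[4,9] 3+33=36 d=2 → l++
[5,9] 14+33=47 d=9 → r--
[5,8] 14+31=45 d=7 → r--
[5,7] 14+26=40 d=2 → r--
[5,6] 14+23=37 d=1 * → l++

pair (14, 23) with sum 37 (|Δ|=1)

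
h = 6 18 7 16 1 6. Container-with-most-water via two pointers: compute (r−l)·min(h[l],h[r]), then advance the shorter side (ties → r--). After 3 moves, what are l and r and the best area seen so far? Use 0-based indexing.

l=1, r=3, best area=30

l=0 r=5: min(6,6)*5=30 best=30 *, r--
l=0 r=4: min(6,1)*4=4 best=30, r--
l=0 r=3: min(6,16)*3=18 best=30, l++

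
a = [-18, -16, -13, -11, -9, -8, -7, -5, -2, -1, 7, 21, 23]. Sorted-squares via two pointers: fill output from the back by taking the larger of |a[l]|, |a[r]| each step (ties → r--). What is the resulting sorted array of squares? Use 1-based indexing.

[1,13] |-18|<=|23| out[13]=529 → r--
[1,12] |-18|<=|21| out[12]=441 → r--
[1,11] |-18|>|7| out[11]=324 → l++
[2,11] |-16|>|7| out[10]=256 → l++
[3,11] |-13|>|7| out[9]=169 → l++
[4,11] |-11|>|7| out[8]=121 → l++
[5,11] |-9|>|7| out[7]=81 → l++
[6,11] |-8|>|7| out[6]=64 → l++
[7,11] |-7|<=|7| out[5]=49 → r--
[7,10] |-7|>|-1| out[4]=49 → l++
[8,10] |-5|>|-1| out[3]=25 → l++
[9,10] |-2|>|-1| out[2]=4 → l++
[10,10] |-1|<=|-1| out[1]=1 → r--

[1, 4, 25, 49, 49, 64, 81, 121, 169, 256, 324, 441, 529]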